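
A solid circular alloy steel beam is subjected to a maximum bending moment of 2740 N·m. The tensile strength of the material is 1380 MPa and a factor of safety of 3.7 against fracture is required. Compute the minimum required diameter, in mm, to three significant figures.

σ_allow = 1380/3.7 = 373.0 MPa.
For a solid circular section σ = 32M/(πd³), so d³ = 32M/(π σ_allow) = 32×2740000/(π×373.0) = 74830 mm³.
d = 42.14 mm.

d = 42.1 mm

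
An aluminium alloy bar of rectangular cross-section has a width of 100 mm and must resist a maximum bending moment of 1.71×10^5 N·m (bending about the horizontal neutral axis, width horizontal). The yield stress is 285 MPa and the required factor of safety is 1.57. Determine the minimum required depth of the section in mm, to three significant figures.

h = 238 mm

σ_allow = 285/1.57 = 181.5 MPa.
For a rectangular section σ = 6M/(bh²), so h² = 6M/(b σ_allow) = 6×1.7100×10^8/(100×181.5) = 56520 mm².
h = 237.7 mm.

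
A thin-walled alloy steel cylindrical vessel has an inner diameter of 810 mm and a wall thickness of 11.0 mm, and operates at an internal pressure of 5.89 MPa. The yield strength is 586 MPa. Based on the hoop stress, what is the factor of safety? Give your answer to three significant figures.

σ_h = pD/(2t) = 5.89×810/(2×11.0) = 216.9 MPa.
n = 586/216.9 = 2.702.

n = 2.70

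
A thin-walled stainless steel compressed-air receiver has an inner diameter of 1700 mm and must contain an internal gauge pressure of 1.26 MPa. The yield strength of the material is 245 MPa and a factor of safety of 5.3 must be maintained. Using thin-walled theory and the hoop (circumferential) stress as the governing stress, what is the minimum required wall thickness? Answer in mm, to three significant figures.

σ_allow = 245/5.3 = 46.23 MPa.
Hoop stress σ_h = pD/(2t), so t = pD/(2σ_allow) = 1.26×1700/(2×46.23) = 23.17 mm.

t = 23.2 mm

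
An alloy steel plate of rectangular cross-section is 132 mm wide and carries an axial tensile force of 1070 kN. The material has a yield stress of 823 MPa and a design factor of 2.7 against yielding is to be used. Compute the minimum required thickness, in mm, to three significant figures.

t = 26.6 mm

σ_allow = 823/2.7 = 304.8 MPa.
Required area A = F/σ_allow = 1070000/304.8 = 3510 mm².
t = A/w = 3510/132 = 26.59 mm.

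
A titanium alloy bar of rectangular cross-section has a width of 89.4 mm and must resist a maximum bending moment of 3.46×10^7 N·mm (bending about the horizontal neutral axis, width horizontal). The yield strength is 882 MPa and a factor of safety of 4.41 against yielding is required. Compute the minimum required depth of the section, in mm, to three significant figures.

σ_allow = 882/4.41 = 200.0 MPa.
For a rectangular section σ = 6M/(bh²), so h² = 6M/(b σ_allow) = 6×3.4600×10^7/(89.4×200.0) = 11610 mm².
h = 107.8 mm.

h = 108 mm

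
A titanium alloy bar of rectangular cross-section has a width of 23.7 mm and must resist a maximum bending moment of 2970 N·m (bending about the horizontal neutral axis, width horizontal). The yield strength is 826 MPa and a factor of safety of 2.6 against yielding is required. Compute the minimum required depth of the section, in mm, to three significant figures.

h = 48.6 mm

σ_allow = 826/2.6 = 317.7 MPa.
For a rectangular section σ = 6M/(bh²), so h² = 6M/(b σ_allow) = 6×2970000/(23.7×317.7) = 2367 mm².
h = 48.65 mm.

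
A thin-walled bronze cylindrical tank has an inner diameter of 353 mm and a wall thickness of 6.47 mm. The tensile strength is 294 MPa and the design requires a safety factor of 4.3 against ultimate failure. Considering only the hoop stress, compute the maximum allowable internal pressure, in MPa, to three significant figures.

σ_allow = 294/4.3 = 68.37 MPa.
σ_h = pD/(2t) → p_allow = 2σ_allow t/D = 2×68.37×6.47/353 = 2.506 MPa.

p_allow = 2.51 MPa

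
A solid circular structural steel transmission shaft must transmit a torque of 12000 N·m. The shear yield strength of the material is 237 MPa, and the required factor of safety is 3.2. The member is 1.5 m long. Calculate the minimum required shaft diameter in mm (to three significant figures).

d = 93.8 mm

Allowable shear stress τ_allow = 237/3.2 = 74.06 MPa.
For a solid shaft τ = 16T/(πd³), so d³ = 16T/(π τ_allow) = 16×1.2000×10^7/(π×74.06) = 825200 mm³.
d = (825200)^(1/3) = 93.80 mm.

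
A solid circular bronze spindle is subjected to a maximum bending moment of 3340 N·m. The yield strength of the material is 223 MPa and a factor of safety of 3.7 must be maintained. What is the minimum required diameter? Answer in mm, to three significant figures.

d = 82.6 mm

σ_allow = 223/3.7 = 60.27 MPa.
For a solid circular section σ = 32M/(πd³), so d³ = 32M/(π σ_allow) = 32×3340000/(π×60.27) = 564500 mm³.
d = 82.64 mm.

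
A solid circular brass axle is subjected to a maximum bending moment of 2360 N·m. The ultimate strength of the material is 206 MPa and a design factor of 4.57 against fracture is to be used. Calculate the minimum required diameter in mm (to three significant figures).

σ_allow = 206/4.57 = 45.08 MPa.
For a solid circular section σ = 32M/(πd³), so d³ = 32M/(π σ_allow) = 32×2360000/(π×45.08) = 533300 mm³.
d = 81.09 mm.

d = 81.1 mm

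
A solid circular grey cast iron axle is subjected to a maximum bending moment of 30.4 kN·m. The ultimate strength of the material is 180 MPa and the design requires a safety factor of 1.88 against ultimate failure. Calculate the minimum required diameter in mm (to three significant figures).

σ_allow = 180/1.88 = 95.74 MPa.
For a solid circular section σ = 32M/(πd³), so d³ = 32M/(π σ_allow) = 32×3.0400×10^7/(π×95.74) = 3.234×10^6 mm³.
d = 147.9 mm.

d = 148 mm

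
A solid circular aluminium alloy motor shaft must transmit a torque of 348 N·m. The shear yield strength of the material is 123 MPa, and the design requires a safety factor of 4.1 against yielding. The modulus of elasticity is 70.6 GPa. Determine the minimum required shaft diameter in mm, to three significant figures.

Allowable shear stress τ_allow = 123/4.1 = 30.00 MPa.
For a solid shaft τ = 16T/(πd³), so d³ = 16T/(π τ_allow) = 16×348000/(π×30.00) = 59080 mm³.
d = (59080)^(1/3) = 38.95 mm.

d = 38.9 mm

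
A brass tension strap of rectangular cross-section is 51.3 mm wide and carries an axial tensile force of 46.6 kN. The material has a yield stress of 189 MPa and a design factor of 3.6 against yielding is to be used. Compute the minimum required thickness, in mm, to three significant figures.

σ_allow = 189/3.6 = 52.50 MPa.
Required area A = F/σ_allow = 46600/52.50 = 887.6 mm².
t = A/w = 887.6/51.3 = 17.30 mm.

t = 17.3 mm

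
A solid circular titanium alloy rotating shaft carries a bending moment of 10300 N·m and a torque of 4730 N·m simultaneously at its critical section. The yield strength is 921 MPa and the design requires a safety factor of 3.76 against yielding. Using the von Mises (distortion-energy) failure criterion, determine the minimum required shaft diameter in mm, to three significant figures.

d = 77.2 mm

σ_allow = σ_y/n = 921/3.76 = 244.9 MPa.
For a solid shaft σ_b = 32M/(πd³) and τ = 16T/(πd³), so the von Mises stress is σ' = (16/πd³)·√(4M²+3T²).
√(4M²+3T²) = √(4×(1.030×10^7)² + 3×(4.730×10^6)²) = 2.217×10^7 N·mm.
d³ = 16×2.217×10^7/(π×244.9) = 460900 mm³.
d = 77.25 mm.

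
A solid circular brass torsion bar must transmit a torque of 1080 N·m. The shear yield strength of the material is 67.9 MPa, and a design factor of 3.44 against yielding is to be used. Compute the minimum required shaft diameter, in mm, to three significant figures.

d = 65.3 mm

Allowable shear stress τ_allow = 67.9/3.44 = 19.74 MPa.
For a solid shaft τ = 16T/(πd³), so d³ = 16T/(π τ_allow) = 16×1080000/(π×19.74) = 278700 mm³.
d = (278700)^(1/3) = 65.32 mm.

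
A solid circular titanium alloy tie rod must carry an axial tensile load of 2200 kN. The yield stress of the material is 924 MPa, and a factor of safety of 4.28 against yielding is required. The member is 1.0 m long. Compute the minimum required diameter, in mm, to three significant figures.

Allowable stress σ_allow = 924/4.28 = 215.9 MPa.
Required area A = F/σ_allow = 2200000/215.9 = 10190 mm².
A = πd²/4 → d = √(4A/π) = 113.9 mm.

d = 114 mm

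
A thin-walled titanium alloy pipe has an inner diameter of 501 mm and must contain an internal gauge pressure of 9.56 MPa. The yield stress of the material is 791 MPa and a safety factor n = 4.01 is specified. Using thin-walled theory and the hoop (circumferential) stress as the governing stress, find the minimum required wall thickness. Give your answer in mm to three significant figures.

t = 12.1 mm

σ_allow = 791/4.01 = 197.3 MPa.
Hoop stress σ_h = pD/(2t), so t = pD/(2σ_allow) = 9.56×501/(2×197.3) = 12.14 mm.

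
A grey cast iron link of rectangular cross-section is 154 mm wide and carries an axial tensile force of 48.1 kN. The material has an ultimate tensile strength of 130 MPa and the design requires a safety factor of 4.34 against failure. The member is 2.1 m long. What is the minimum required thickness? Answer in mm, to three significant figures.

σ_allow = 130/4.34 = 29.95 MPa.
Required area A = F/σ_allow = 48100/29.95 = 1606 mm².
t = A/w = 1606/154 = 10.43 mm.

t = 10.4 mm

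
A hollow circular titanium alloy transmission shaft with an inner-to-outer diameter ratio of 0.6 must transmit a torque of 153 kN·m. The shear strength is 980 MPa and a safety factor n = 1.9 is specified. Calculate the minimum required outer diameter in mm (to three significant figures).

d_o = 120 mm

τ_allow = 980/1.9 = 515.8 MPa.
For a hollow shaft τ = 16T/[πd_o³(1−k⁴)] with k = 0.6, so 1−k⁴ = 0.8704.
d_o³ = 16T/[π τ_allow (1−k⁴)] = 16×1.5300×10^8/(π×515.8×0.8704) = 1.736×10^6 mm³.
d_o = 120.2 mm.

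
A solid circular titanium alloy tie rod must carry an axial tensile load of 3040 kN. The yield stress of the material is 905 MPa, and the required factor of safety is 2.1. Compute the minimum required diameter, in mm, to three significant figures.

Allowable stress σ_allow = 905/2.1 = 431.0 MPa.
Required area A = F/σ_allow = 3040000/431.0 = 7054 mm².
A = πd²/4 → d = √(4A/π) = 94.77 mm.

d = 94.8 mm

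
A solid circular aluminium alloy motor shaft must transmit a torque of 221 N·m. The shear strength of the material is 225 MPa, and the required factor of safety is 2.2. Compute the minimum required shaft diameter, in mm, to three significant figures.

Allowable shear stress τ_allow = 225/2.2 = 102.3 MPa.
For a solid shaft τ = 16T/(πd³), so d³ = 16T/(π τ_allow) = 16×221000/(π×102.3) = 11010 mm³.
d = (11010)^(1/3) = 22.24 mm.

d = 22.2 mm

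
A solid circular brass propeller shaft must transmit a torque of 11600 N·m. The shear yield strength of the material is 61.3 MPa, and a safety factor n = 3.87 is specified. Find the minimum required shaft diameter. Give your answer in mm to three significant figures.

Allowable shear stress τ_allow = 61.3/3.87 = 15.84 MPa.
For a solid shaft τ = 16T/(πd³), so d³ = 16T/(π τ_allow) = 16×1.1600×10^7/(π×15.84) = 3.730×10^6 mm³.
d = (3.730×10^6)^(1/3) = 155.1 mm.

d = 155 mm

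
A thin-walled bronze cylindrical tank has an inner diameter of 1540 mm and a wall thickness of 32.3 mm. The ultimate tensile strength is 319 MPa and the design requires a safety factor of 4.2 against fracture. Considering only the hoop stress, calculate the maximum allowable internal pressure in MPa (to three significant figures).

p_allow = 3.19 MPa

σ_allow = 319/4.2 = 75.95 MPa.
σ_h = pD/(2t) → p_allow = 2σ_allow t/D = 2×75.95×32.3/1540 = 3.186 MPa.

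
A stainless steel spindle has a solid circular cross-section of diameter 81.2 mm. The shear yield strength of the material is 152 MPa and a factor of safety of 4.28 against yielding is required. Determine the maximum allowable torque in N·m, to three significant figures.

τ_allow = 152/4.28 = 35.51 MPa.
For a solid shaft T_allow = τ_allow·πd³/16; πd³/16 = π×81.2³/16 = 105100 mm³.
T_allow = 35.51×105100 = 3.733×10^6 N·mm = 3733 N·m.

T_allow = 3730 N·m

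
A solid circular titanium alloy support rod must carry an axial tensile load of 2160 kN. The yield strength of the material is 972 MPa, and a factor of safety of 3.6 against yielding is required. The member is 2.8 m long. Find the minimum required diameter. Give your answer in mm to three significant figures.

Allowable stress σ_allow = 972/3.6 = 270.0 MPa.
Required area A = F/σ_allow = 2160000/270.0 = 8000 mm².
A = πd²/4 → d = √(4A/π) = 100.9 mm.

d = 101 mm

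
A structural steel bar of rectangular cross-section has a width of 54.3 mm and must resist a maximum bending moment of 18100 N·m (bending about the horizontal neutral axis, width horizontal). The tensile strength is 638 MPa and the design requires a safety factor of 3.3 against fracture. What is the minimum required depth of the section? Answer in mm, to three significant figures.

σ_allow = 638/3.3 = 193.3 MPa.
For a rectangular section σ = 6M/(bh²), so h² = 6M/(b σ_allow) = 6×1.8100×10^7/(54.3×193.3) = 10340 mm².
h = 101.7 mm.

h = 102 mm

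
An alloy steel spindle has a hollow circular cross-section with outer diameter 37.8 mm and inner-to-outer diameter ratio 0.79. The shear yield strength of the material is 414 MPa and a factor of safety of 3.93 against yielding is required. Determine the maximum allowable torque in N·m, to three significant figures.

T_allow = 682 N·m

τ_allow = 414/3.93 = 105.3 MPa.
For a hollow shaft T_allow = τ_allow·πd_o³(1−k⁴)/16 with 1−k⁴ = 0.6105, so πd_o³(1−k⁴)/16 = 6474 mm³.
T_allow = 105.3×6474 = 682000 N·mm = 682.0 N·m.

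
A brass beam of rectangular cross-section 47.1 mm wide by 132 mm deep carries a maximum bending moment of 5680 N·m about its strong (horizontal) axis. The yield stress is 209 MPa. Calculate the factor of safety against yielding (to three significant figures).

Section modulus S = bh²/6 = 47.1×132²/6 = 136800 mm³.
σ = M/S = 5680000/136800 = 41.53 MPa.
n = 209/41.53 = 5.033.

n = 5.03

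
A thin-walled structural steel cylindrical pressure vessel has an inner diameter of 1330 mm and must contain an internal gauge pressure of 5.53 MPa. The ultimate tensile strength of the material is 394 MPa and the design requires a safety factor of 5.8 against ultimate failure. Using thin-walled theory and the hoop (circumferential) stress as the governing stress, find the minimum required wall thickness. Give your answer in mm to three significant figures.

σ_allow = 394/5.8 = 67.93 MPa.
Hoop stress σ_h = pD/(2t), so t = pD/(2σ_allow) = 5.53×1330/(2×67.93) = 54.14 mm.

t = 54.1 mm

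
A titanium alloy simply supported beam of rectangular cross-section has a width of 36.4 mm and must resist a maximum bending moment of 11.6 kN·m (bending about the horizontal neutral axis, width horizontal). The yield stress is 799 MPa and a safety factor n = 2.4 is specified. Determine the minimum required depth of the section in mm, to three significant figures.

h = 75.8 mm

σ_allow = 799/2.4 = 332.9 MPa.
For a rectangular section σ = 6M/(bh²), so h² = 6M/(b σ_allow) = 6×1.1600×10^7/(36.4×332.9) = 5743 mm².
h = 75.79 mm.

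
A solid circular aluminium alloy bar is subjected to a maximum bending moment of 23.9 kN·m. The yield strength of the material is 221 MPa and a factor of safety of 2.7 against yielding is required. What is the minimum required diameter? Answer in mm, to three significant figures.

d = 144 mm

σ_allow = 221/2.7 = 81.85 MPa.
For a solid circular section σ = 32M/(πd³), so d³ = 32M/(π σ_allow) = 32×2.3900×10^7/(π×81.85) = 2.974×10^6 mm³.
d = 143.8 mm.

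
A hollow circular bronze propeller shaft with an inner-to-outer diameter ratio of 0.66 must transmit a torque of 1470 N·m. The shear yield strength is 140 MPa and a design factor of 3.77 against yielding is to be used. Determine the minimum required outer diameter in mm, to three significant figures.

d_o = 62.9 mm

τ_allow = 140/3.77 = 37.14 MPa.
For a hollow shaft τ = 16T/[πd_o³(1−k⁴)] with k = 0.66, so 1−k⁴ = 0.8103.
d_o³ = 16T/[π τ_allow (1−k⁴)] = 16×1470000/(π×37.14×0.8103) = 248800 mm³.
d_o = 62.90 mm.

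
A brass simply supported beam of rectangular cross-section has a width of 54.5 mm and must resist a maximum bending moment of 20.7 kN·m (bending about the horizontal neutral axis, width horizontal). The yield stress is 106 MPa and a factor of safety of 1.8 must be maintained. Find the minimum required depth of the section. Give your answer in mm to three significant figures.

h = 197 mm

σ_allow = 106/1.8 = 58.89 MPa.
For a rectangular section σ = 6M/(bh²), so h² = 6M/(b σ_allow) = 6×2.0700×10^7/(54.5×58.89) = 38700 mm².
h = 196.7 mm.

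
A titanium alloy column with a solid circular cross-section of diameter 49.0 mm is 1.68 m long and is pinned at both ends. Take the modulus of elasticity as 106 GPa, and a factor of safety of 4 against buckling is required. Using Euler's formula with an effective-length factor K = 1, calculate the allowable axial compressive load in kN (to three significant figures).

I = πd⁴/64 = π×49.0⁴/64 = 283000 mm⁴.
Effective length L_e = KL = 1×1.68 m = 1680 mm.
Euler critical load P_cr = π²EI/L_e² = π²×106000×283000/1680² = 104900 N.
P_allow = P_cr/n = 104900/4 = 26220 N.

P_allow = 26.2 kN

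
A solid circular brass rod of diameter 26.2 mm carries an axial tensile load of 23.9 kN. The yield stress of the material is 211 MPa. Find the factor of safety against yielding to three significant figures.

A = πd²/4 = 539.1 mm².
σ = F/A = 23900/539.1 = 44.33 MPa.
n = 211/44.33 = 4.760.

n = 4.76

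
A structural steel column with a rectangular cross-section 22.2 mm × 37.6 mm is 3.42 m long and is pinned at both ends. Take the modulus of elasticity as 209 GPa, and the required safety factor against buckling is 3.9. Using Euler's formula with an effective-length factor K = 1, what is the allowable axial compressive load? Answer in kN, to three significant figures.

P_allow = 1.55 kN

Buckling occurs about the weak axis: I_min = h·b³/12 = 37.6×22.2³/12 = 34280 mm⁴ (b = 22.2 mm is the smaller dimension).
Effective length L_e = KL = 1×3.42 m = 3420 mm.
Euler critical load P_cr = π²EI/L_e² = π²×209000×34280/3420² = 6046 N.
P_allow = P_cr/n = 6046/3.9 = 1550 N.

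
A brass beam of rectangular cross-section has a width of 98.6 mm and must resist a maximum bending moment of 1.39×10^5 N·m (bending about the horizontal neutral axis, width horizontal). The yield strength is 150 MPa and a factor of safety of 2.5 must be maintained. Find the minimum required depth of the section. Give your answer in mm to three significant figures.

h = 375 mm

σ_allow = 150/2.5 = 60.00 MPa.
For a rectangular section σ = 6M/(bh²), so h² = 6M/(b σ_allow) = 6×1.3900×10^8/(98.6×60.00) = 141000 mm².
h = 375.5 mm.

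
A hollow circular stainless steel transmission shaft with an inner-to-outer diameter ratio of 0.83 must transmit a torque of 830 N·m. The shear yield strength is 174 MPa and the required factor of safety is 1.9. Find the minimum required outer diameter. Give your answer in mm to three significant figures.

d_o = 44.5 mm

τ_allow = 174/1.9 = 91.58 MPa.
For a hollow shaft τ = 16T/[πd_o³(1−k⁴)] with k = 0.83, so 1−k⁴ = 0.5254.
d_o³ = 16T/[π τ_allow (1−k⁴)] = 16×830000/(π×91.58×0.5254) = 87850 mm³.
d_o = 44.45 mm.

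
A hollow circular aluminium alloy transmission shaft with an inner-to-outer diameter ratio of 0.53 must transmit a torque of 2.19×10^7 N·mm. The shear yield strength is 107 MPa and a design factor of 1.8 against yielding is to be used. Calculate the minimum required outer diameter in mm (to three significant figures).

τ_allow = 107/1.8 = 59.44 MPa.
For a hollow shaft τ = 16T/[πd_o³(1−k⁴)] with k = 0.53, so 1−k⁴ = 0.9211.
d_o³ = 16T/[π τ_allow (1−k⁴)] = 16×2.1900×10^7/(π×59.44×0.9211) = 2.037×10^6 mm³.
d_o = 126.8 mm.

d_o = 127 mm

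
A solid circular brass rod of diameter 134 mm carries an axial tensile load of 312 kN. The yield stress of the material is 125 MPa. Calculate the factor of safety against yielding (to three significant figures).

A = πd²/4 = 14100 mm².
σ = F/A = 312000/14100 = 22.12 MPa.
n = 125/22.12 = 5.650.

n = 5.65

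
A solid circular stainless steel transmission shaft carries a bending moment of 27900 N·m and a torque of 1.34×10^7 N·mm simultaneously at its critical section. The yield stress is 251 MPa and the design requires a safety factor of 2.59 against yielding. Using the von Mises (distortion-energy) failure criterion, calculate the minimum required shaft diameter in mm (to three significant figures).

σ_allow = σ_y/n = 251/2.59 = 96.91 MPa.
For a solid shaft σ_b = 32M/(πd³) and τ = 16T/(πd³), so the von Mises stress is σ' = (16/πd³)·√(4M²+3T²).
√(4M²+3T²) = √(4×(2.790×10^7)² + 3×(1.340×10^7)²) = 6.043×10^7 N·mm.
d³ = 16×6.043×10^7/(π×96.91) = 3.176×10^6 mm³.
d = 147.0 mm.

d = 147 mm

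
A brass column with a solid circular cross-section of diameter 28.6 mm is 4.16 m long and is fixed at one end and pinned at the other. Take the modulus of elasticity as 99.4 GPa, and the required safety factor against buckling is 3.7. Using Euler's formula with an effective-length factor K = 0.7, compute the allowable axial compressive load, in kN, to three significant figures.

P_allow = 1.03 kN

I = πd⁴/64 = π×28.6⁴/64 = 32840 mm⁴.
Effective length L_e = KL = 0.7×4.16 m = 2912 mm.
Euler critical load P_cr = π²EI/L_e² = π²×99400×32840/2912² = 3800 N.
P_allow = P_cr/n = 3800/3.7 = 1027 N.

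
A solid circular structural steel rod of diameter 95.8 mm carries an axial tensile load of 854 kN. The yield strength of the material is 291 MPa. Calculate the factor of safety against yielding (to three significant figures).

n = 2.46

A = πd²/4 = 7208 mm².
σ = F/A = 854000/7208 = 118.5 MPa.
n = 291/118.5 = 2.456.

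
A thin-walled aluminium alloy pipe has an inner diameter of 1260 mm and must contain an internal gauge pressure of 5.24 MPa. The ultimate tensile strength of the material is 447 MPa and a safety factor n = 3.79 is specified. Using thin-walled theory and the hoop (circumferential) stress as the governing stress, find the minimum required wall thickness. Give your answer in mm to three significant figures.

σ_allow = 447/3.79 = 117.9 MPa.
Hoop stress σ_h = pD/(2t), so t = pD/(2σ_allow) = 5.24×1260/(2×117.9) = 27.99 mm.

t = 28.0 mm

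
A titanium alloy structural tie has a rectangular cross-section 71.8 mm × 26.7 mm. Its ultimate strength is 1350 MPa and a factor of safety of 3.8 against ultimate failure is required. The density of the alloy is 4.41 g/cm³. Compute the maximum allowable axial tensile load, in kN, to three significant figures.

σ_allow = 1350/3.8 = 355.3 MPa.
A = 71.8×26.7 = 1917 mm².
F_allow = σ_allow × A = 355.3×1917 = 681100 N.

F_allow = 681 kN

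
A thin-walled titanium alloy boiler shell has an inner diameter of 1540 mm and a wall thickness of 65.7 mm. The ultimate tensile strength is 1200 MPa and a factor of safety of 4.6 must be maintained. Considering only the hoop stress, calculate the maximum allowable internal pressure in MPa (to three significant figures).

p_allow = 22.3 MPa

σ_allow = 1200/4.6 = 260.9 MPa.
σ_h = pD/(2t) → p_allow = 2σ_allow t/D = 2×260.9×65.7/1540 = 22.26 MPa.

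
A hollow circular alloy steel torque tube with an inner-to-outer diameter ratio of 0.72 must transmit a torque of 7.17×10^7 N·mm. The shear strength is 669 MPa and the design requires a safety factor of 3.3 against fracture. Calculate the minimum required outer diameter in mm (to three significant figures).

d_o = 135 mm

τ_allow = 669/3.3 = 202.7 MPa.
For a hollow shaft τ = 16T/[πd_o³(1−k⁴)] with k = 0.72, so 1−k⁴ = 0.7313.
d_o³ = 16T/[π τ_allow (1−k⁴)] = 16×7.1700×10^7/(π×202.7×0.7313) = 2.463×10^6 mm³.
d_o = 135.1 mm.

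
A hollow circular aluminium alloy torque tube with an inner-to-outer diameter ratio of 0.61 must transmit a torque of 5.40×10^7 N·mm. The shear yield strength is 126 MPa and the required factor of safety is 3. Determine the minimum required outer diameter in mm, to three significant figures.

d_o = 197 mm

τ_allow = 126/3 = 42.00 MPa.
For a hollow shaft τ = 16T/[πd_o³(1−k⁴)] with k = 0.61, so 1−k⁴ = 0.8615.
d_o³ = 16T/[π τ_allow (1−k⁴)] = 16×5.4000×10^7/(π×42.00×0.8615) = 7.600×10^6 mm³.
d_o = 196.6 mm.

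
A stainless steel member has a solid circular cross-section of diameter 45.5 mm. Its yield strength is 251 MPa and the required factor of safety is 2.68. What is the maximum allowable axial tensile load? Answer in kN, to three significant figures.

σ_allow = 251/2.68 = 93.66 MPa.
A = πd²/4 = π×45.5²/4 = 1626 mm².
F_allow = σ_allow × A = 93.66×1626 = 152300 N.

F_allow = 152 kN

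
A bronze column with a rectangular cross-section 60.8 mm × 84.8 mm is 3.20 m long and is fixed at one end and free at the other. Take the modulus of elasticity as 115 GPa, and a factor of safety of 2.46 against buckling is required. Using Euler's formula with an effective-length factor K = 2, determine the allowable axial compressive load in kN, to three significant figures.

Buckling occurs about the weak axis: I_min = h·b³/12 = 84.8×60.8³/12 = 1.588×10^6 mm⁴ (b = 60.8 mm is the smaller dimension).
Effective length L_e = KL = 2×3.20 m = 6400 mm.
Euler critical load P_cr = π²EI/L_e² = π²×115000×1.588×10^6/6400² = 44010 N.
P_allow = P_cr/n = 44010/2.46 = 17890 N.

P_allow = 17.9 kN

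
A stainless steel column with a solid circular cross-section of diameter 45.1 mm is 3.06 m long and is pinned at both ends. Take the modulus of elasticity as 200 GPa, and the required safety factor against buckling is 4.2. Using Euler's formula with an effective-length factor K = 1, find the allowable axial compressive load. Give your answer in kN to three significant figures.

P_allow = 10.2 kN

I = πd⁴/64 = π×45.1⁴/64 = 203100 mm⁴.
Effective length L_e = KL = 1×3.06 m = 3060 mm.
Euler critical load P_cr = π²EI/L_e² = π²×200000×203100/3060² = 42810 N.
P_allow = P_cr/n = 42810/4.2 = 10190 N.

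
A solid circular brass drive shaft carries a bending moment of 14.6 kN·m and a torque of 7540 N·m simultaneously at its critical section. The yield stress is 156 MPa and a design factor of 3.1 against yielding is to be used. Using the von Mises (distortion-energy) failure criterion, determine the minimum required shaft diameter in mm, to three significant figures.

d = 148 mm

σ_allow = σ_y/n = 156/3.1 = 50.32 MPa.
For a solid shaft σ_b = 32M/(πd³) and τ = 16T/(πd³), so the von Mises stress is σ' = (16/πd³)·√(4M²+3T²).
√(4M²+3T²) = √(4×(1.460×10^7)² + 3×(7.540×10^6)²) = 3.199×10^7 N·mm.
d³ = 16×3.199×10^7/(π×50.32) = 3.237×10^6 mm³.
d = 147.9 mm.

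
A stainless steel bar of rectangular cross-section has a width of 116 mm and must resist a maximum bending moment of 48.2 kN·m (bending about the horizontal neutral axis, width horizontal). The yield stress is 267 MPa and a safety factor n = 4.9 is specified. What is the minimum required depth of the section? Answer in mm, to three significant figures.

h = 214 mm

σ_allow = 267/4.9 = 54.49 MPa.
For a rectangular section σ = 6M/(bh²), so h² = 6M/(b σ_allow) = 6×4.8200×10^7/(116×54.49) = 45750 mm².
h = 213.9 mm.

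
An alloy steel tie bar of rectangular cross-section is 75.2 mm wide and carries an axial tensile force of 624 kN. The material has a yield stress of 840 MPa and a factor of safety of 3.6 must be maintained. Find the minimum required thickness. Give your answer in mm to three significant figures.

t = 35.6 mm

σ_allow = 840/3.6 = 233.3 MPa.
Required area A = F/σ_allow = 624000/233.3 = 2674 mm².
t = A/w = 2674/75.2 = 35.56 mm.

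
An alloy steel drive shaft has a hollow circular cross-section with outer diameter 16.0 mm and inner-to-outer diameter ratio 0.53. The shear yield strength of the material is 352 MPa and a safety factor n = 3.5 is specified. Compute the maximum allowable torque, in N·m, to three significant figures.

τ_allow = 352/3.5 = 100.6 MPa.
For a hollow shaft T_allow = τ_allow·πd_o³(1−k⁴)/16 with 1−k⁴ = 0.9211, so πd_o³(1−k⁴)/16 = 740.8 mm³.
T_allow = 100.6×740.8 = 74500 N·mm = 74.50 N·m.

T_allow = 74.5 N·m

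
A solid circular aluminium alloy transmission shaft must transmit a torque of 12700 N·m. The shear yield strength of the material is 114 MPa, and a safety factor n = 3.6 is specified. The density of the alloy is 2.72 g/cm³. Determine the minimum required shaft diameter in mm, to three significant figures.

Allowable shear stress τ_allow = 114/3.6 = 31.67 MPa.
For a solid shaft τ = 16T/(πd³), so d³ = 16T/(π τ_allow) = 16×1.2700×10^7/(π×31.67) = 2.043×10^6 mm³.
d = (2.043×10^6)^(1/3) = 126.9 mm.

d = 127 mm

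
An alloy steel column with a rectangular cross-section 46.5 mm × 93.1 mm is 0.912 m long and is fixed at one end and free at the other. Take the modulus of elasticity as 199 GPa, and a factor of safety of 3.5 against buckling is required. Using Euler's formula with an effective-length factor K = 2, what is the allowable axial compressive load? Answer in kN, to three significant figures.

Buckling occurs about the weak axis: I_min = h·b³/12 = 93.1×46.5³/12 = 780100 mm⁴ (b = 46.5 mm is the smaller dimension).
Effective length L_e = KL = 2×0.912 m = 1824 mm.
Euler critical load P_cr = π²EI/L_e² = π²×199000×780100/1824² = 460500 N.
P_allow = P_cr/n = 460500/3.5 = 131600 N.

P_allow = 132 kN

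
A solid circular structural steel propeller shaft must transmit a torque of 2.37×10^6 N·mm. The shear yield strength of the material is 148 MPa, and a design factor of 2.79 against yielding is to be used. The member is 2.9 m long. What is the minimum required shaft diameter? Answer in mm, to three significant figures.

d = 61.1 mm

Allowable shear stress τ_allow = 148/2.79 = 53.05 MPa.
For a solid shaft τ = 16T/(πd³), so d³ = 16T/(π τ_allow) = 16×2370000/(π×53.05) = 227500 mm³.
d = (227500)^(1/3) = 61.05 mm.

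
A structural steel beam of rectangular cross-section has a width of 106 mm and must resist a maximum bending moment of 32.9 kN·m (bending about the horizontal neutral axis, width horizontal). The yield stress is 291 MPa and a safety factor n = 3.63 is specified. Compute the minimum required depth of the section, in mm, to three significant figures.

h = 152 mm

σ_allow = 291/3.63 = 80.17 MPa.
For a rectangular section σ = 6M/(bh²), so h² = 6M/(b σ_allow) = 6×3.2900×10^7/(106×80.17) = 23230 mm².
h = 152.4 mm.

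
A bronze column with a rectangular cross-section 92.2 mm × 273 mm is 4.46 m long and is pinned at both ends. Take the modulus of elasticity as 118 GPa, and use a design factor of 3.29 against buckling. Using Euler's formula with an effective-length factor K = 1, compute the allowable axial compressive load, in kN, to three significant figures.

P_allow = 317 kN

Buckling occurs about the weak axis: I_min = h·b³/12 = 273×92.2³/12 = 1.783×10^7 mm⁴ (b = 92.2 mm is the smaller dimension).
Effective length L_e = KL = 1×4.46 m = 4460 mm.
Euler critical load P_cr = π²EI/L_e² = π²×118000×1.783×10^7/4460² = 1.044×10^6 N.
P_allow = P_cr/n = 1.044×10^6/3.29 = 317300 N.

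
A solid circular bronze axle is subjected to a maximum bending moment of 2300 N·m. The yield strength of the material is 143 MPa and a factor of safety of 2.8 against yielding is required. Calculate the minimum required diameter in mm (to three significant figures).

d = 77.1 mm

σ_allow = 143/2.8 = 51.07 MPa.
For a solid circular section σ = 32M/(πd³), so d³ = 32M/(π σ_allow) = 32×2300000/(π×51.07) = 458700 mm³.
d = 77.12 mm.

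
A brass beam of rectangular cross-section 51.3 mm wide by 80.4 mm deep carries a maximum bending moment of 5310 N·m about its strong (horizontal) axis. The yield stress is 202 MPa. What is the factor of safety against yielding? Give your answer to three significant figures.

Section modulus S = bh²/6 = 51.3×80.4²/6 = 55270 mm³.
σ = M/S = 5310000/55270 = 96.08 MPa.
n = 202/96.08 = 2.102.

n = 2.10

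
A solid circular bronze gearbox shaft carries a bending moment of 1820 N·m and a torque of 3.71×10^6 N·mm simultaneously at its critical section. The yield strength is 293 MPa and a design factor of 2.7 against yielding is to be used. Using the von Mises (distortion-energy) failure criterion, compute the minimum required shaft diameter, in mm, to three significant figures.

σ_allow = σ_y/n = 293/2.7 = 108.5 MPa.
For a solid shaft σ_b = 32M/(πd³) and τ = 16T/(πd³), so the von Mises stress is σ' = (16/πd³)·√(4M²+3T²).
√(4M²+3T²) = √(4×(1.820×10^6)² + 3×(3.710×10^6)²) = 7.385×10^6 N·mm.
d³ = 16×7.385×10^6/(π×108.5) = 346600 mm³.
d = 70.24 mm.

d = 70.2 mm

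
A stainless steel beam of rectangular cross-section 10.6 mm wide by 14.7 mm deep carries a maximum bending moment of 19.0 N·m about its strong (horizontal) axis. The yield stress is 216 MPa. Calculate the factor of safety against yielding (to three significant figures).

n = 4.34

Section modulus S = bh²/6 = 10.6×14.7²/6 = 381.8 mm³.
σ = M/S = 19000/381.8 = 49.77 MPa.
n = 216/49.77 = 4.340.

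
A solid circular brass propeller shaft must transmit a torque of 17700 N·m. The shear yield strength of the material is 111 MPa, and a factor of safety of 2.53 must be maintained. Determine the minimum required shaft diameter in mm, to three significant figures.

d = 127 mm

Allowable shear stress τ_allow = 111/2.53 = 43.87 MPa.
For a solid shaft τ = 16T/(πd³), so d³ = 16T/(π τ_allow) = 16×1.7700×10^7/(π×43.87) = 2.055×10^6 mm³.
d = (2.055×10^6)^(1/3) = 127.1 mm.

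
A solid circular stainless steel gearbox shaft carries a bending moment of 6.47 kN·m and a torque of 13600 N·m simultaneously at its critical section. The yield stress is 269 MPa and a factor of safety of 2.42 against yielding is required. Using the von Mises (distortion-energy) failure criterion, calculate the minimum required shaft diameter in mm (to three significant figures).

d = 107 mm

σ_allow = σ_y/n = 269/2.42 = 111.2 MPa.
For a solid shaft σ_b = 32M/(πd³) and τ = 16T/(πd³), so the von Mises stress is σ' = (16/πd³)·√(4M²+3T²).
√(4M²+3T²) = √(4×(6.470×10^6)² + 3×(1.360×10^7)²) = 2.688×10^7 N·mm.
d³ = 16×2.688×10^7/(π×111.2) = 1.231×10^6 mm³.
d = 107.2 mm.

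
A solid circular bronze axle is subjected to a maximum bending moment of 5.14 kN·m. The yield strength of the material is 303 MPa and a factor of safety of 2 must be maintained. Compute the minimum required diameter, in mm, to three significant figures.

d = 70.2 mm

σ_allow = 303/2 = 151.5 MPa.
For a solid circular section σ = 32M/(πd³), so d³ = 32M/(π σ_allow) = 32×5140000/(π×151.5) = 345600 mm³.
d = 70.18 mm.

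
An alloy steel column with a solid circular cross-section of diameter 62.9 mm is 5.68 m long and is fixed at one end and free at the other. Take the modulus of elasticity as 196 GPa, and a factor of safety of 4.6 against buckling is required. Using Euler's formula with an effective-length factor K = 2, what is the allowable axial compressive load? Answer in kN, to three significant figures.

I = πd⁴/64 = π×62.9⁴/64 = 768400 mm⁴.
Effective length L_e = KL = 2×5.68 m = 11360 mm.
Euler critical load P_cr = π²EI/L_e² = π²×196000×768400/11360² = 11520 N.
P_allow = P_cr/n = 11520/4.6 = 2504 N.

P_allow = 2.50 kN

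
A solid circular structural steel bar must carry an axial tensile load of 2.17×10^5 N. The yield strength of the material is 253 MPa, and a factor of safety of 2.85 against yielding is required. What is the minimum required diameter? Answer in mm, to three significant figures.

Allowable stress σ_allow = 253/2.85 = 88.77 MPa.
Required area A = F/σ_allow = 217000/88.77 = 2444 mm².
A = πd²/4 → d = √(4A/π) = 55.79 mm.

d = 55.8 mm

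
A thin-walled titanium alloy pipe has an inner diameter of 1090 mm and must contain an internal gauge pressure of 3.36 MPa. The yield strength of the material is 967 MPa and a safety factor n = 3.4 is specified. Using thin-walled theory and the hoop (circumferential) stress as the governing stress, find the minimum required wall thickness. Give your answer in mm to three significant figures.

t = 6.44 mm

σ_allow = 967/3.4 = 284.4 MPa.
Hoop stress σ_h = pD/(2t), so t = pD/(2σ_allow) = 3.36×1090/(2×284.4) = 6.439 mm.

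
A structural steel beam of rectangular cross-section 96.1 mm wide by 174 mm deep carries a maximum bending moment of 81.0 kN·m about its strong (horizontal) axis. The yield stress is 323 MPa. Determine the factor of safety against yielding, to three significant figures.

n = 1.93

Section modulus S = bh²/6 = 96.1×174²/6 = 484900 mm³.
σ = M/S = 8.1000×10^7/484900 = 167.0 MPa.
n = 323/167.0 = 1.934.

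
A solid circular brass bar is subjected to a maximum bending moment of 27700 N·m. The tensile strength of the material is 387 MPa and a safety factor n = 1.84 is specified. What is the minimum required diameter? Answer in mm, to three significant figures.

σ_allow = 387/1.84 = 210.3 MPa.
For a solid circular section σ = 32M/(πd³), so d³ = 32M/(π σ_allow) = 32×2.7700×10^7/(π×210.3) = 1.341×10^6 mm³.
d = 110.3 mm.

d = 110 mm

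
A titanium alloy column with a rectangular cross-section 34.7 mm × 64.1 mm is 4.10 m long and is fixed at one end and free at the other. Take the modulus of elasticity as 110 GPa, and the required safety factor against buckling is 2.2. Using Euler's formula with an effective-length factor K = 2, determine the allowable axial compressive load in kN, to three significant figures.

P_allow = 1.64 kN

Buckling occurs about the weak axis: I_min = h·b³/12 = 64.1×34.7³/12 = 223200 mm⁴ (b = 34.7 mm is the smaller dimension).
Effective length L_e = KL = 2×4.10 m = 8200 mm.
Euler critical load P_cr = π²EI/L_e² = π²×110000×223200/8200² = 3604 N.
P_allow = P_cr/n = 3604/2.2 = 1638 N.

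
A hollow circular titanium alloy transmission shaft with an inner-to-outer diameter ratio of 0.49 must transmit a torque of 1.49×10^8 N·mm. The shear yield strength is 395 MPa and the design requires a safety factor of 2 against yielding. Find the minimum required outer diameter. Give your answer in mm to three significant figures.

τ_allow = 395/2 = 197.5 MPa.
For a hollow shaft τ = 16T/[πd_o³(1−k⁴)] with k = 0.49, so 1−k⁴ = 0.9424.
d_o³ = 16T/[π τ_allow (1−k⁴)] = 16×1.4900×10^8/(π×197.5×0.9424) = 4.077×10^6 mm³.
d_o = 159.8 mm.

d_o = 160 mm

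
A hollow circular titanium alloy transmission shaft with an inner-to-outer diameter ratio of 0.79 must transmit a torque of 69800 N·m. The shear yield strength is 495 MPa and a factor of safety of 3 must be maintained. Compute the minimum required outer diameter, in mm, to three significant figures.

τ_allow = 495/3 = 165.0 MPa.
For a hollow shaft τ = 16T/[πd_o³(1−k⁴)] with k = 0.79, so 1−k⁴ = 0.6105.
d_o³ = 16T/[π τ_allow (1−k⁴)] = 16×6.9800×10^7/(π×165.0×0.6105) = 3.529×10^6 mm³.
d_o = 152.2 mm.

d_o = 152 mm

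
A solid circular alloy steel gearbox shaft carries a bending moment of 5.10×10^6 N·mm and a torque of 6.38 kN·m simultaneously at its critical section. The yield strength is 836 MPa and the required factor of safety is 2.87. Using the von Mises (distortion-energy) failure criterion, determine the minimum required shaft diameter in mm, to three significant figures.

d = 64.1 mm

σ_allow = σ_y/n = 836/2.87 = 291.3 MPa.
For a solid shaft σ_b = 32M/(πd³) and τ = 16T/(πd³), so the von Mises stress is σ' = (16/πd³)·√(4M²+3T²).
√(4M²+3T²) = √(4×(5.100×10^6)² + 3×(6.380×10^6)²) = 1.504×10^7 N·mm.
d³ = 16×1.504×10^7/(π×291.3) = 262900 mm³.
d = 64.06 mm.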